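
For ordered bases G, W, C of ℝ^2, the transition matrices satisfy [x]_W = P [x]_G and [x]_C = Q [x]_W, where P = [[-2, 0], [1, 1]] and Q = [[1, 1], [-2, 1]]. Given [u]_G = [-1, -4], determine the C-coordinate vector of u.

Apply P to get W-coordinates [2, -5], then Q to get C-coordinates.
The result is [u]_C = [-3, -9].

[-3, -9]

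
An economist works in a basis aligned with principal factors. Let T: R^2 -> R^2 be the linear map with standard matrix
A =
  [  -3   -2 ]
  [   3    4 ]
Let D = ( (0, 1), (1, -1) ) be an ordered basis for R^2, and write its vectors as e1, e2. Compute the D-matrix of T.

Let P have columns e1, e2. Then [T]_D = P^(-1) A P.
Here det P = -1, so P^(-1) is integer; computing A P first and then P^(-1)(A P) gives [[2, -2], [-2, -1]].

[[2, -2], [-2, -1]]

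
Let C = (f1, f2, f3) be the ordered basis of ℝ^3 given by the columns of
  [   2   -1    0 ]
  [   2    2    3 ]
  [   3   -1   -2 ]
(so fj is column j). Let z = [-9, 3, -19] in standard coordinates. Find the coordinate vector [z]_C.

[-4, 1, 3]

[z]_C is the unique c with M c = z, where M has columns f1, ..., f3.
Row-reducing the augmented matrix [M | z] gives c = (-4, 1, 3).
Check: -4f1 + f2 + 3f3 = [-9, 3, -19].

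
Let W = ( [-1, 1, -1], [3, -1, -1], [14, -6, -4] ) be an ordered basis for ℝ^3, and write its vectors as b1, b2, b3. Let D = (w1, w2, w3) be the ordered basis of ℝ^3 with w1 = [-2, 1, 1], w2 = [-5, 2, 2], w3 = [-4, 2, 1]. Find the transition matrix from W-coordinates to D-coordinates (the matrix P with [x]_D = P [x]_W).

Column j of P is [bj]_D, since P maps W-coordinates to D-coordinates.
Expressing b1 in D: b1 = -w1 - w2 + 2w3, so column 1 of P is [-1, -1, 2].
Doing the same for each bj gives P = [[-1, 1, 2], [-1, -1, -2], [2, 0, -2]].

[[-1, 1, 2], [-1, -1, -2], [2, 0, -2]]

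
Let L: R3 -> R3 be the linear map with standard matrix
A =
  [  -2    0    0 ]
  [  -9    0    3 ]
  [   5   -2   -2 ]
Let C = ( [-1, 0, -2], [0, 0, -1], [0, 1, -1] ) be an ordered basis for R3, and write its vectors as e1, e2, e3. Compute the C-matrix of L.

[[-2, 0, 0], [2, 1, 3], [3, -3, -3]]

The j-th column of [L]_C is [L(ej)]_C.
L(e1) = A e1 = [2, 3, -1] = -2e1 + 2e2 + 3e3, so column 1 is [-2, 2, 3].
Repeating for e2, e3 and assembling the columns gives [[-2, 0, 0], [2, 1, 3], [3, -3, -3]].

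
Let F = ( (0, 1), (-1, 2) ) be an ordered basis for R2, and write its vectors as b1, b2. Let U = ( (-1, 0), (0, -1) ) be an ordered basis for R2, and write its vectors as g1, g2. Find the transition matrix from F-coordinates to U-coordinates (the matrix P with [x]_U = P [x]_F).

Column j of P is [bj]_U, since P maps F-coordinates to U-coordinates.
Expressing b1 in U: b1 = 0·g1 - g2, so column 1 of P is (0, -1).
Doing the same for each bj gives P = [[0, 1], [-1, -2]].

[[0, 1], [-1, -2]]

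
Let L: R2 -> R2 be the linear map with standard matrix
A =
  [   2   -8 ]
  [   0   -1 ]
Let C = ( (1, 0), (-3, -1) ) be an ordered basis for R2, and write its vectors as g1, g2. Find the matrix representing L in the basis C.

Let P have columns g1, g2. Then [L]_C = P^(-1) A P.
Here det P = -1, so P^(-1) is integer; computing A P first and then P^(-1)(A P) gives [[2, -1], [0, -1]].

[[2, -1], [0, -1]]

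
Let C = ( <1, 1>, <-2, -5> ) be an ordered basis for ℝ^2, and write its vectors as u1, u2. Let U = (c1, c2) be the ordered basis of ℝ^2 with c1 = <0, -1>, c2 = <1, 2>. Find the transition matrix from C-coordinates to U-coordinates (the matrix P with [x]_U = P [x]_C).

[[1, 1], [1, -2]]

Take x = uj: its C-coordinates are the j-th standard unit vector, so P e_j — column j of P — equals [uj]_U.
u1 = c1 + c2, giving column 1 = <1, 1>; repeating for each j gives P = [[1, 1], [1, -2]].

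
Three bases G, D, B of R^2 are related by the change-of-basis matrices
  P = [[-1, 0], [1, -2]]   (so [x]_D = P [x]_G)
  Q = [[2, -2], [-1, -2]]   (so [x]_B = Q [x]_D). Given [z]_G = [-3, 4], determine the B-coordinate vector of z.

Composing the changes, [z]_B = Q P [z]_G.
Q P = [[-4, 4], [-1, 4]]; applying this to [-3, 4] gives [28, 19].

[28, 19]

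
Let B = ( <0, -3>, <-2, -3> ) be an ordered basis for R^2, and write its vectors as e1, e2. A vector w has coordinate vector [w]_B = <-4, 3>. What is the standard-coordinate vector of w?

<-6, 3>

The coordinates say w = -4e1 + 3e2; adding the scaled basis vectors gives <-6, 3>.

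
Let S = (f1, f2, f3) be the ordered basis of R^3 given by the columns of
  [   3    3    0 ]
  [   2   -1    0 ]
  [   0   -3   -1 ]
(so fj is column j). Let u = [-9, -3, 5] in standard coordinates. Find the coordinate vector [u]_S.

We seek scalars with c_1 f1 + ... + c_3 f3 = u; equivalently solve M c = u where the columns of M are f1, ..., f3.
Gaussian elimination on [M | u] yields c = (-2, -1, -2).
Check: -2f1 - f2 - 2f3 = [-9, -3, 5].

[-2, -1, -2]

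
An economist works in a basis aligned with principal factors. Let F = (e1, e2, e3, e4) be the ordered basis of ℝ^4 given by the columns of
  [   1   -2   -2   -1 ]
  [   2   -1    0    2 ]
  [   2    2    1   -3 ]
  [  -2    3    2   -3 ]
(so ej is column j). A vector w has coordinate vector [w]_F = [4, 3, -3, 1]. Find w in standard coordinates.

[3, 7, 8, -8]

w = M [w]_F, where M has columns e1, ..., e4.
Carrying out the matrix-vector product, w = [3, 7, 8, -8].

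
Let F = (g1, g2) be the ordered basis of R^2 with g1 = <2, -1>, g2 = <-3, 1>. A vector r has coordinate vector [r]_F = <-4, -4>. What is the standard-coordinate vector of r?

By definition r = -4g1 - 4g2.
Summing componentwise gives <4, 0>.

<4, 0>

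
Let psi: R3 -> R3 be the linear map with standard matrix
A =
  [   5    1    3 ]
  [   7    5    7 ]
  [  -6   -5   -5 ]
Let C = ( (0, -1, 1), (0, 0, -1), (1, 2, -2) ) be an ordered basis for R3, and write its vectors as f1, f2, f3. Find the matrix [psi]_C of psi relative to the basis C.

[[2, 1, -1], [-2, 2, 3], [2, -3, 1]]

Let P have columns f1, ..., f3. Then [psi]_C = P^(-1) A P.
Here det P = 1, so P^(-1) is integer; computing A P first and then P^(-1)(A P) gives [[2, 1, -1], [-2, 2, 3], [2, -3, 1]].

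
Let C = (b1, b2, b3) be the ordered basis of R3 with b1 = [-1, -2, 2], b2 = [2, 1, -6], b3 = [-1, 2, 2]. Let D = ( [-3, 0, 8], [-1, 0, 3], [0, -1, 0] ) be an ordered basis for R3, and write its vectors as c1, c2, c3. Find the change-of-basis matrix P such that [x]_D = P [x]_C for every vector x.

[[1, 0, 1], [-2, -2, -2], [2, -1, -2]]

Take x = bj: its C-coordinates are the j-th standard unit vector, so P e_j — column j of P — equals [bj]_D.
b1 = c1 - 2c2 + 2c3, giving column 1 = [1, -2, 2]; repeating for each j gives P = [[1, 0, 1], [-2, -2, -2], [2, -1, -2]].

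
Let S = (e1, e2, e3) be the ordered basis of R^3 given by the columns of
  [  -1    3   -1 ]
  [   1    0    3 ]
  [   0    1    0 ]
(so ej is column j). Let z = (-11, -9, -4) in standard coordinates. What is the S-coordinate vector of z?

(3, -4, -4)

[z]_S is the unique c with M c = z, where M has columns e1, ..., e3.
Gaussian elimination on [M | z] yields c = (3, -4, -4).
Check: 3e1 - 4e2 - 4e3 = (-11, -9, -4).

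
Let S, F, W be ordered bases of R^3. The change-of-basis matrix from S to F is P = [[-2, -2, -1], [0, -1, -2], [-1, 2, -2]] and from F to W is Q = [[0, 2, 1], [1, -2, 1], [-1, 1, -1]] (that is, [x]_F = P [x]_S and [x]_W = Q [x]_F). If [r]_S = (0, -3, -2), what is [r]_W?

First [r]_F = P [r]_S = (8, 7, -2).
Then [r]_W = Q [r]_F = (12, -8, 1).

(12, -8, 1)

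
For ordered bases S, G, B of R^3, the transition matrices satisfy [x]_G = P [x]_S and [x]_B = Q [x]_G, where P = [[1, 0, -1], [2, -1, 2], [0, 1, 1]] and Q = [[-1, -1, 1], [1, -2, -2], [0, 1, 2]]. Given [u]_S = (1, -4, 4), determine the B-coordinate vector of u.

Apply P to get G-coordinates (-3, 14, 0), then Q to get B-coordinates.
The result is [u]_B = (-11, -31, 14).

(-11, -31, 14)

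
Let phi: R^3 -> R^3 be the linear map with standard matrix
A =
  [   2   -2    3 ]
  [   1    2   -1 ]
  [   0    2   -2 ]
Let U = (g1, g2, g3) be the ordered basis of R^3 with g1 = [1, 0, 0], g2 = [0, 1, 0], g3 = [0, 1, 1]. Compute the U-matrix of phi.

[[2, -2, 1], [1, 0, 1], [0, 2, 0]]

Let P have columns g1, ..., g3. Then [phi]_U = P^(-1) A P.
Here det P = 1, so P^(-1) is integer; computing A P first and then P^(-1)(A P) gives [[2, -2, 1], [1, 0, 1], [0, 2, 0]].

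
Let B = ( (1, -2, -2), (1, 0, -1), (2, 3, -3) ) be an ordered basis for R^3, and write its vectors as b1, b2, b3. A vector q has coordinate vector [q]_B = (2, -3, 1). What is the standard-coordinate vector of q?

By definition q = 2b1 - 3b2 + b3.
Summing componentwise gives (1, -1, -4).

(1, -1, -4)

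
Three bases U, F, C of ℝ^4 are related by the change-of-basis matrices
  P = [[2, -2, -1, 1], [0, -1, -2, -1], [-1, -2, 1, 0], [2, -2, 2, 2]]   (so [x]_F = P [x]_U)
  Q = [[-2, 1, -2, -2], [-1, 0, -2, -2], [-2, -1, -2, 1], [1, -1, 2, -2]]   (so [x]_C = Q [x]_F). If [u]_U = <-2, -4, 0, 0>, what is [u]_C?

<-32, -32, -28, 12>

Composing the changes, [u]_C = Q P [u]_U.
Q P = [[-6, 11, -6, -7], [-4, 10, -5, -5], [0, 7, 4, 1], [-4, -1, -1, -2]]; applying this to <-2, -4, 0, 0> gives <-32, -32, -28, 12>.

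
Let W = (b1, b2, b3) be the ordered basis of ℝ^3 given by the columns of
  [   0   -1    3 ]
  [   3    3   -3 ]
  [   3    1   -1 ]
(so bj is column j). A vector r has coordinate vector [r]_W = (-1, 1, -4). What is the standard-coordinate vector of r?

r = M [r]_W, where M has columns b1, ..., b3.
Carrying out the matrix-vector product, r = (-13, 12, 2).

(-13, 12, 2)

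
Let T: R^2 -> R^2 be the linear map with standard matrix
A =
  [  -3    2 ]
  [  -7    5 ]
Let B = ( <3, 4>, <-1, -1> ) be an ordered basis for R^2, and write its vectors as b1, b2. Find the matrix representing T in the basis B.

The j-th column of [T]_B is [T(bj)]_B.
T(b1) = A b1 = <-1, -1> = 0·b1 + b2, so column 1 is <0, 1>.
Repeating for b2 and assembling the columns gives [[0, 1], [1, 2]].

[[0, 1], [1, 2]]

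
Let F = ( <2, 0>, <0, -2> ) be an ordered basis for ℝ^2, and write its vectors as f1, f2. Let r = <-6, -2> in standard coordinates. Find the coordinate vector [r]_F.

We seek scalars with c_1 f1 + c_2 f2 = r; equivalently solve M c = r where the columns of M are f1, f2.
System: 2c_1 + 0c_2 = -6, 0c_1 - 2c_2 = -2; solving gives c_1 = -3, c_2 = 1.
Check: -3f1 + f2 = <-6, -2>.

<-3, 1>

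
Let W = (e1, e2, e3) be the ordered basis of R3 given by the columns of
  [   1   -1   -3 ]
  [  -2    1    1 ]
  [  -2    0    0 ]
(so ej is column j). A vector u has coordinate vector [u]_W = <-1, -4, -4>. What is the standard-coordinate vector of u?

The coordinates say u = -e1 - 4e2 - 4e3; adding the scaled basis vectors gives <15, -6, 2>.

<15, -6, 2>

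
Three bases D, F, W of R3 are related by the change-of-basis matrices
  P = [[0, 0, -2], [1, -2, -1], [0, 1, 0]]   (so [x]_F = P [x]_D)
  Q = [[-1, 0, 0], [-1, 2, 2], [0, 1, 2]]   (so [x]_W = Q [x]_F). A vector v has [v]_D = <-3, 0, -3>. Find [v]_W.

First [v]_F = P [v]_D = <6, 0, 0>.
Then [v]_W = Q [v]_F = <-6, -6, 0>.

<-6, -6, 0>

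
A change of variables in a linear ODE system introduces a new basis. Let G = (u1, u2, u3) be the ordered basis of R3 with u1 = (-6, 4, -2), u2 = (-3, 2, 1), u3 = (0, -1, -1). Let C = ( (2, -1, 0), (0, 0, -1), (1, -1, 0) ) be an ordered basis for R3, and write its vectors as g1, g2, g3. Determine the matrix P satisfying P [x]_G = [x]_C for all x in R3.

[[-2, -1, -1], [2, -1, 1], [-2, -1, 2]]

Column j of P is [uj]_C, since P maps G-coordinates to C-coordinates.
Expressing u1 in C: u1 = -2g1 + 2g2 - 2g3, so column 1 of P is (-2, 2, -2).
Doing the same for each uj gives P = [[-2, -1, -1], [2, -1, 1], [-2, -1, 2]].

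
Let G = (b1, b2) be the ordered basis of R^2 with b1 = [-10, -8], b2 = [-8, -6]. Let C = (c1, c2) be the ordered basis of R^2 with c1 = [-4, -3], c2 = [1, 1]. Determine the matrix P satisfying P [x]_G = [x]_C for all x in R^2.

[[2, 2], [-2, 0]]

Let M have columns bj and N have columns cj. Then for every x, N [x]_C = x = M [x]_G, so P = N^(-1) M.
Since det N = -1, N^(-1) has integer entries; multiplying gives P = [[2, 2], [-2, 0]].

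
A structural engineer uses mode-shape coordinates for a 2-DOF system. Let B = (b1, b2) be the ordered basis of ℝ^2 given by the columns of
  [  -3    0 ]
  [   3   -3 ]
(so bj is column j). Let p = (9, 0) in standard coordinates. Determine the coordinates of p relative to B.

We seek scalars with c_1 b1 + c_2 b2 = p; equivalently solve M c = p where the columns of M are b1, b2.
System: -3c_1 + 0c_2 = 9, 3c_1 - 3c_2 = 0; solving gives c_1 = -3, c_2 = -3.
Check: -3b1 - 3b2 = (9, 0).

(-3, -3)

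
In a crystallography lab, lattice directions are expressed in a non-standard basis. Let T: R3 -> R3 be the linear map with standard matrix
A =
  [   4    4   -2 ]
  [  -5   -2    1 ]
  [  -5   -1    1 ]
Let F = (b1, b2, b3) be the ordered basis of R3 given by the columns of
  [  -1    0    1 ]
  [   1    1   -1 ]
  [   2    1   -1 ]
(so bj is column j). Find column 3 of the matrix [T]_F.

(-1, -2, 1)

Column 3 of [T]_F is the F-coordinate vector of T(b3).
In standard coordinates T(b3) = A b3 = (2, -4, -5).
Converting to F: (2, -4, -5) = -b1 - 2b2 + b3, so the coordinate vector is (-1, -2, 1).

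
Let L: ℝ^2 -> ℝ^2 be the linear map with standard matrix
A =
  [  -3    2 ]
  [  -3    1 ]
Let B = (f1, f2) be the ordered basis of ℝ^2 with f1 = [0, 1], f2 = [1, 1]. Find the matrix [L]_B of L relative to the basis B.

Let P have columns f1, f2. Then [L]_B = P^(-1) A P.
Here det P = -1, so P^(-1) is integer; computing A P first and then P^(-1)(A P) gives [[-1, -1], [2, -1]].

[[-1, -1], [2, -1]]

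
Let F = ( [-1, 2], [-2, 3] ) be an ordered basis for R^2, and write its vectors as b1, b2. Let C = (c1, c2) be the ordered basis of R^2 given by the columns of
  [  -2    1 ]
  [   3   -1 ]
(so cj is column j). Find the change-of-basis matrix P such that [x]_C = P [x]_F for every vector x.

Take x = bj: its F-coordinates are the j-th standard unit vector, so P e_j — column j of P — equals [bj]_C.
b1 = c1 + c2, giving column 1 = [1, 1]; repeating for each j gives P = [[1, 1], [1, 0]].

[[1, 1], [1, 0]]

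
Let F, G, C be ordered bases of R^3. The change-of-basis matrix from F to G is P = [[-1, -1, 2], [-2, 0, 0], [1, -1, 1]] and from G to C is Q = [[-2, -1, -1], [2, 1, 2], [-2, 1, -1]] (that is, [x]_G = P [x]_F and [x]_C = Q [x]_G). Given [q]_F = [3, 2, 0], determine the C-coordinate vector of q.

[15, -14, 3]

Apply P to get G-coordinates [-5, -6, 1], then Q to get C-coordinates.
The result is [q]_C = [15, -14, 3].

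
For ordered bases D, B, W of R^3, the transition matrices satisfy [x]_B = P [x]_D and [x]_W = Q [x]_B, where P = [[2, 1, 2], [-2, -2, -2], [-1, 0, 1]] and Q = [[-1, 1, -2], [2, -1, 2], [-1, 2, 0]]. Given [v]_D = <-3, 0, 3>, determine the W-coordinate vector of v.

<-12, 12, 0>

Composing the changes, [v]_W = Q P [v]_D.
Q P = [[-2, -3, -6], [4, 4, 8], [-6, -5, -6]]; applying this to <-3, 0, 3> gives <-12, 12, 0>.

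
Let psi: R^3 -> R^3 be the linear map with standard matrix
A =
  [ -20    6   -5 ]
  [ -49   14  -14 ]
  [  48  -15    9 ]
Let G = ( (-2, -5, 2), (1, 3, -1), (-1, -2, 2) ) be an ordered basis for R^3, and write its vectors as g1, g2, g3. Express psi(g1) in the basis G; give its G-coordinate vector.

(3, 3, -3)

Compute psi(g1) = A g1 = (0, 0, -3) in standard coordinates.
Then write this in G-coordinates: solve for y in y_1 g1 + ... + y_3 g3 = (0, 0, -3).
This gives y = (3, 3, -3), which is column 1 of [psi]_G.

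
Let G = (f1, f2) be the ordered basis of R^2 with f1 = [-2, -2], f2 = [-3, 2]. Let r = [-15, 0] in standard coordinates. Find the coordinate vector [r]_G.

[3, 3]

Write r = c_1 f1 + c_2 f2 and solve for the c_i.
System: -2c_1 - 3c_2 = -15, -2c_1 + 2c_2 = 0; solving gives c_1 = 3, c_2 = 3.
Check: 3f1 + 3f2 = [-15, 0].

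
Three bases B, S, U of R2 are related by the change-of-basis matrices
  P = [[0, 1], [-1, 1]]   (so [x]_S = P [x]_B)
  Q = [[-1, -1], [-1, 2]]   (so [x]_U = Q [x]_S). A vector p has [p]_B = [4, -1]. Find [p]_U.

Apply P to get S-coordinates [-1, -5], then Q to get U-coordinates.
The result is [p]_U = [6, -9].

[6, -9]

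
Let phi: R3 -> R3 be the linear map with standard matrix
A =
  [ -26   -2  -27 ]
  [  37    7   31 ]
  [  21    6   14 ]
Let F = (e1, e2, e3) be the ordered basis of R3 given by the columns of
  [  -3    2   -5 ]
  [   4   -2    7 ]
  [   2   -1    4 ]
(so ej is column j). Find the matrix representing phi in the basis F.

[[-3, 2, 0], [1, 0, -1], [-1, 3, -2]]

With P the matrix whose columns are e1, ..., e3, [phi]_F = P^(-1) A P.
Column by column: phi(e1) = A e1 = (16, -21, -11); its F-coordinates (-3, 1, -1) give column 1.
Continuing for each basis vector yields [phi]_F = [[-3, 2, 0], [1, 0, -1], [-1, 3, -2]].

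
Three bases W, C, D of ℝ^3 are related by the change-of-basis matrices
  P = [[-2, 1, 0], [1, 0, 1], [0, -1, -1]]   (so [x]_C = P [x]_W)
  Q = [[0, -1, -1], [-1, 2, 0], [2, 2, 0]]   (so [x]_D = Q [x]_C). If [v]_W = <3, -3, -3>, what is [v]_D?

<-6, 9, -18>

Apply P to get C-coordinates <-9, 0, 6>, then Q to get D-coordinates.
The result is [v]_D = <-6, 9, -18>.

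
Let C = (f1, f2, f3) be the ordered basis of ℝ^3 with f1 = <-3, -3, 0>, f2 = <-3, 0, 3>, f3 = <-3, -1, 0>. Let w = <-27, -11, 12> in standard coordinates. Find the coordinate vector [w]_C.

Write w = c_1 f1 + ... + c_3 f3 and solve for the c_i.
Solving this 3x3 system gives c = (3, 4, 2).
Check: 3f1 + 4f2 + 2f3 = <-27, -11, 12>.

<3, 4, 2>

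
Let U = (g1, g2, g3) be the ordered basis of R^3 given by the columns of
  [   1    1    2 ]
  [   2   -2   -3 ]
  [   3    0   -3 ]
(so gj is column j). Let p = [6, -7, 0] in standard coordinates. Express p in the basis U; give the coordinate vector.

We seek scalars with c_1 g1 + ... + c_3 g3 = p; equivalently solve M c = p where the columns of M are g1, ..., g3.
Gaussian elimination on [M | p] yields c = (1, 3, 1).
Check: g1 + 3g2 + g3 = [6, -7, 0].

[1, 3, 1]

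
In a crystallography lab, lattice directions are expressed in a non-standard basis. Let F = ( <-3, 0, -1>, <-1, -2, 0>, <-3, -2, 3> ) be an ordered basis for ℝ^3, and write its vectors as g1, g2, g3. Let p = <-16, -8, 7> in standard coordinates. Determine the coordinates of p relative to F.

[p]_F is the unique c with M c = p, where M has columns g1, ..., g3.
Gaussian elimination on [M | p] yields c = (2, 1, 3).
Check: 2g1 + g2 + 3g3 = <-16, -8, 7>.

<2, 1, 3>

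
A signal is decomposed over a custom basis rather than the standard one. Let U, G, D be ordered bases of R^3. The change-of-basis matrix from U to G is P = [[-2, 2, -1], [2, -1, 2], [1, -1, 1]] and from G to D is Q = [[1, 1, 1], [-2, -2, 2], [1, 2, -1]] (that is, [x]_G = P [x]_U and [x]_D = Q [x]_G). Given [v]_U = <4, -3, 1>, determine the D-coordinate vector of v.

<6, 20, 3>

First [v]_G = P [v]_U = <-15, 13, 8>.
Then [v]_D = Q [v]_G = <6, 20, 3>.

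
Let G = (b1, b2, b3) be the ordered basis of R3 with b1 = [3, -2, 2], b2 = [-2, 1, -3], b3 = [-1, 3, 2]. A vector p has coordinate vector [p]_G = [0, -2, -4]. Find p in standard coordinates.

The coordinates say p = 0·b1 - 2b2 - 4b3; adding the scaled basis vectors gives [8, -14, -2].

[8, -14, -2]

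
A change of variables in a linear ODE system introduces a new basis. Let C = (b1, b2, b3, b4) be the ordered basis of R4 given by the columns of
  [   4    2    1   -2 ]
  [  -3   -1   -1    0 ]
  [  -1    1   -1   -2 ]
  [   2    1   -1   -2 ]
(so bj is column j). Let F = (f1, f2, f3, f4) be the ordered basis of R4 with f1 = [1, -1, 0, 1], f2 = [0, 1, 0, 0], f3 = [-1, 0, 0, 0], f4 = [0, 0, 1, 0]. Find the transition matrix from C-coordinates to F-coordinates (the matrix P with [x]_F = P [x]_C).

[[2, 1, -1, -2], [-1, 0, -2, -2], [-2, -1, -2, 0], [-1, 1, -1, -2]]

Take x = bj: its C-coordinates are the j-th standard unit vector, so P e_j — column j of P — equals [bj]_F.
b1 = 2f1 - f2 - 2f3 - f4, giving column 1 = [2, -1, -2, -1]; repeating for each j gives P = [[2, 1, -1, -2], [-1, 0, -2, -2], [-2, -1, -2, 0], [-1, 1, -1, -2]].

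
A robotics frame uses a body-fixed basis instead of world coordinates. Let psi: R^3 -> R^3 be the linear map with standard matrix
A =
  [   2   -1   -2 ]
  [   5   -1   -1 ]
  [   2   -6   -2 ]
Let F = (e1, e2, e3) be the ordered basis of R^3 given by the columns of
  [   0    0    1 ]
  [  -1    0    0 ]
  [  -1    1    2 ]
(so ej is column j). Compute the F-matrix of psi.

[[-2, 1, -3], [0, 3, -1], [3, -2, -2]]

Let P have columns e1, ..., e3. Then [psi]_F = P^(-1) A P.
Here det P = -1, so P^(-1) is integer; computing A P first and then P^(-1)(A P) gives [[-2, 1, -3], [0, 3, -1], [3, -2, -2]].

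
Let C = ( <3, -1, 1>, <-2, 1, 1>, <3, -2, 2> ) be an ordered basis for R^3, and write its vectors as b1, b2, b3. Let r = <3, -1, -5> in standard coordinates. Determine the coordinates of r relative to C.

<0, -3, -1>

Write r = c_1 b1 + ... + c_3 b3 and solve for the c_i.
Solving this 3x3 system gives c = (0, -3, -1).
Check: 0·b1 - 3b2 - b3 = <3, -1, -5>.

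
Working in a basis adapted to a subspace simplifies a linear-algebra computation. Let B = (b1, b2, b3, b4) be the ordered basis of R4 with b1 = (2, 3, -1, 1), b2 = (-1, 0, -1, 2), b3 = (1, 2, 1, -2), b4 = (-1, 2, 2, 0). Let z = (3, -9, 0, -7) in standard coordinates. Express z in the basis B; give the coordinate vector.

(-1, -4, -1, -2)

[z]_B is the unique c with M c = z, where M has columns b1, ..., b4.
Gaussian elimination on [M | z] yields c = (-1, -4, -1, -2).
Check: -b1 - 4b2 - b3 - 2b4 = (3, -9, 0, -7).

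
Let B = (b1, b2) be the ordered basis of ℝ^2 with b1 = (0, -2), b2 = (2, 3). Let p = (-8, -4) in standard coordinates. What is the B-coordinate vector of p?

We seek scalars with c_1 b1 + c_2 b2 = p; equivalently solve M c = p where the columns of M are b1, b2.
System: 0c_1 + 2c_2 = -8, -2c_1 + 3c_2 = -4; solving gives c_1 = -4, c_2 = -4.
Check: -4b1 - 4b2 = (-8, -4).

(-4, -4)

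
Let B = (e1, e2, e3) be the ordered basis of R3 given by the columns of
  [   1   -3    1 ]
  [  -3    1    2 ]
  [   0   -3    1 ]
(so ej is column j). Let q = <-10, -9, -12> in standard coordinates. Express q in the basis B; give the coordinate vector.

<2, 3, -3>

We seek scalars with c_1 e1 + ... + c_3 e3 = q; equivalently solve M c = q where the columns of M are e1, ..., e3.
Solving this 3x3 system gives c = (2, 3, -3).
Check: 2e1 + 3e2 - 3e3 = <-10, -9, -12>.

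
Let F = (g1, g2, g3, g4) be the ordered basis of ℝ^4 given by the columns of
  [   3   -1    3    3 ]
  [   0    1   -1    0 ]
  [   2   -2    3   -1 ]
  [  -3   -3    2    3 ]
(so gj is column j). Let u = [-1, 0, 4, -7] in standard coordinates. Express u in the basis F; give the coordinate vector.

[-1, 4, 4, -2]

[u]_F is the unique c with M c = u, where M has columns g1, ..., g4.
Gaussian elimination on [M | u] yields c = (-1, 4, 4, -2).
Check: -g1 + 4g2 + 4g3 - 2g4 = [-1, 0, 4, -7].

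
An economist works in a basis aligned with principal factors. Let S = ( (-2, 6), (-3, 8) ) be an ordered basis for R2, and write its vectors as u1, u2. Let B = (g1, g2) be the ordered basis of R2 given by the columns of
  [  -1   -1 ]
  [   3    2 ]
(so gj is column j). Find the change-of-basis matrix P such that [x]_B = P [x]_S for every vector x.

[[2, 2], [0, 1]]

Take x = uj: its S-coordinates are the j-th standard unit vector, so P e_j — column j of P — equals [uj]_B.
u1 = 2g1 + 0·g2, giving column 1 = (2, 0); repeating for each j gives P = [[2, 2], [0, 1]].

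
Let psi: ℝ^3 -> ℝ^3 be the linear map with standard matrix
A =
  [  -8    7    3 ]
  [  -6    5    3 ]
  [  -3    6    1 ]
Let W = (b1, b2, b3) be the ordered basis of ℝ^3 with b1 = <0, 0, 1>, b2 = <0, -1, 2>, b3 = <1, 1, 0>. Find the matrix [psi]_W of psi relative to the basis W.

The j-th column of [psi]_W is [psi(bj)]_W.
psi(b1) = A b1 = <3, 3, 1> = b1 + 0·b2 + 3b3, so column 1 is <1, 0, 3>.
Repeating for b2, b3 and assembling the columns gives [[1, 0, 3], [0, -2, 0], [3, -1, -1]].

[[1, 0, 3], [0, -2, 0], [3, -1, -1]]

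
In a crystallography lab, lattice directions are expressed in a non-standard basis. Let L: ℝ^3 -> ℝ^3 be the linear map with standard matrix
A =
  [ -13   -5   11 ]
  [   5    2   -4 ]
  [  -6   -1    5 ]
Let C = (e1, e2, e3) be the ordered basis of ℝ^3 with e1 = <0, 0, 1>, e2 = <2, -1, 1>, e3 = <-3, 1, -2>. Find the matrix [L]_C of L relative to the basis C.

With P the matrix whose columns are e1, ..., e3, [L]_C = P^(-1) A P.
Column by column: L(e1) = A e1 = <11, -4, 5>; its C-coordinates <-2, 1, -3> give column 1.
Continuing for each basis vector yields [L]_C = [[-2, 0, 0], [1, -2, 3], [-3, 2, -2]].

[[-2, 0, 0], [1, -2, 3], [-3, 2, -2]]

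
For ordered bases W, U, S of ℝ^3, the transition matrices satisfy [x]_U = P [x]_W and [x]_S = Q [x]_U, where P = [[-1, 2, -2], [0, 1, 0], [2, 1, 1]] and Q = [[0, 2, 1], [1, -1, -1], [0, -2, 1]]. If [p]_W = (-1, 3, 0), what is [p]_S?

Apply P to get U-coordinates (7, 3, 1), then Q to get S-coordinates.
The result is [p]_S = (7, 3, -5).

(7, 3, -5)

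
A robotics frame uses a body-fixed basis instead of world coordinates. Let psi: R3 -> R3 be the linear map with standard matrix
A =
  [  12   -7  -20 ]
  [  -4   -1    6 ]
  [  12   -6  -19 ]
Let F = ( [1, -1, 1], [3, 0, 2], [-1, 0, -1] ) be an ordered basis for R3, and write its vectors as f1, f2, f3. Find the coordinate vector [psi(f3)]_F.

[2, 1, -3]

Compute psi(f3) = A f3 = [8, -2, 7] in standard coordinates.
Then write this in F-coordinates: solve for y in y_1 f1 + ... + y_3 f3 = [8, -2, 7].
This gives y = [2, 1, -3], which is column 3 of [psi]_F.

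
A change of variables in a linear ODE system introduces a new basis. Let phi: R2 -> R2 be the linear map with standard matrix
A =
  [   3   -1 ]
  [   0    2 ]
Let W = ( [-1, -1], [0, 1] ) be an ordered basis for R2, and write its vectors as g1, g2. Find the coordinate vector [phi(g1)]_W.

Column 1 of [phi]_W is the W-coordinate vector of phi(g1).
In standard coordinates phi(g1) = A g1 = [-2, -2].
Converting to W: [-2, -2] = 2g1 + 0·g2, so the coordinate vector is [2, 0].

[2, 0]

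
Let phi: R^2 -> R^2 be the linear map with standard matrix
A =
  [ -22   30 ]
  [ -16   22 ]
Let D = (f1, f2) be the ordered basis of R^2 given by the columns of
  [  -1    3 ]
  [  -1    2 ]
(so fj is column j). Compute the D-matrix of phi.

[[2, 0], [-2, -2]]

With P the matrix whose columns are f1, f2, [phi]_D = P^(-1) A P.
Column by column: phi(f1) = A f1 = [-8, -6]; its D-coordinates [2, -2] give column 1.
Continuing for each basis vector yields [phi]_D = [[2, 0], [-2, -2]].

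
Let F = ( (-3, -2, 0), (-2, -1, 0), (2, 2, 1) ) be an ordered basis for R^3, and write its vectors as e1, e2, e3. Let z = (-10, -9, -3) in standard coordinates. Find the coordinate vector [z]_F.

[z]_F is the unique c with M c = z, where M has columns e1, ..., e3.
Row-reducing the augmented matrix [M | z] gives c = (2, -1, -3).
Check: 2e1 - e2 - 3e3 = (-10, -9, -3).

(2, -1, -3)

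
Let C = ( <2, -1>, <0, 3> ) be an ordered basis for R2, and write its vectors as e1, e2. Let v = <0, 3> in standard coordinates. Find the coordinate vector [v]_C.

<0, 1>

[v]_C is the unique c with M c = v, where M has columns e1, e2.
System: 2c_1 + 0c_2 = 0, -c_1 + 3c_2 = 3; solving gives c_1 = 0, c_2 = 1.
Check: 0·e1 + e2 = <0, 3>.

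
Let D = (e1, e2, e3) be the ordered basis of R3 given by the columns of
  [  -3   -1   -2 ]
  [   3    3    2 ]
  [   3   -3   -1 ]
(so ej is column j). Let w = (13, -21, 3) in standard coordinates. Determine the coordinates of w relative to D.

Write w = c_1 e1 + ... + c_3 e3 and solve for the c_i.
Gaussian elimination on [M | w] yields c = (-3, -4, 0).
Check: -3e1 - 4e2 + 0·e3 = (13, -21, 3).

(-3, -4, 0)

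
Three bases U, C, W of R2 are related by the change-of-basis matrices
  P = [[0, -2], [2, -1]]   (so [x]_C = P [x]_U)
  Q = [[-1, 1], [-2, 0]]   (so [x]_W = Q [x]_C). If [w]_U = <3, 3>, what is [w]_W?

<9, 12>

Composing the changes, [w]_W = Q P [w]_U.
Q P = [[2, 1], [0, 4]]; applying this to <3, 3> gives <9, 12>.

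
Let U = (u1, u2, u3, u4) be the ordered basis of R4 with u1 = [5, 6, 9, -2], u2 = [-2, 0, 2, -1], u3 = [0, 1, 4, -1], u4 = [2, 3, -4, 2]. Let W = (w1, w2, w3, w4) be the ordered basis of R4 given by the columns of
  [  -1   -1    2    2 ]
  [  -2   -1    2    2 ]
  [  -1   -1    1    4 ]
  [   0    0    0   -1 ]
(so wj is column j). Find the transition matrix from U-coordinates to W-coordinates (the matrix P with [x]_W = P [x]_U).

[[-1, -2, -1, -1], [0, 2, -1, -1], [0, -2, -2, 2], [2, 1, 1, -2]]

Let M have columns uj and N have columns wj. Then for every x, N [x]_W = x = M [x]_U, so P = N^(-1) M.
Since det N = -1, N^(-1) has integer entries; multiplying gives P = [[-1, -2, -1, -1], [0, 2, -1, -1], [0, -2, -2, 2], [2, 1, 1, -2]].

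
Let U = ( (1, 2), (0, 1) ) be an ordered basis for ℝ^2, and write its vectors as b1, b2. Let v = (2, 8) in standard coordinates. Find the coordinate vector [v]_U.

(2, 4)

Write v = c_1 b1 + c_2 b2 and solve for the c_i.
System: c_1 + 0c_2 = 2, 2c_1 + c_2 = 8; solving gives c_1 = 2, c_2 = 4.
Check: 2b1 + 4b2 = (2, 8).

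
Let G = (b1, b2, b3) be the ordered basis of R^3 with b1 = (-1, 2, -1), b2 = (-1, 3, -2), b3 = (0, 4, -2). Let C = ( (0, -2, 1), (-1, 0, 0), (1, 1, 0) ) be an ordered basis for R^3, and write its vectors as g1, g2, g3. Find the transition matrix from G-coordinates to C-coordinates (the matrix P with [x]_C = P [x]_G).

Column j of P is [bj]_C, since P maps G-coordinates to C-coordinates.
Expressing b1 in C: b1 = -g1 + g2 + 0·g3, so column 1 of P is (-1, 1, 0).
Doing the same for each bj gives P = [[-1, -2, -2], [1, 0, 0], [0, -1, 0]].

[[-1, -2, -2], [1, 0, 0], [0, -1, 0]]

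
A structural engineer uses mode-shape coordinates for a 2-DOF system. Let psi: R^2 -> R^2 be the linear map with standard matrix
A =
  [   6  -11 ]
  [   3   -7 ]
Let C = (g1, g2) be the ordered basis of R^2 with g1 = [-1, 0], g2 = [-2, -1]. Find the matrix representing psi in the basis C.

With P the matrix whose columns are g1, g2, [psi]_C = P^(-1) A P.
Column by column: psi(g1) = A g1 = [-6, -3]; its C-coordinates [0, 3] give column 1.
Continuing for each basis vector yields [psi]_C = [[0, 3], [3, -1]].

[[0, 3], [3, -1]]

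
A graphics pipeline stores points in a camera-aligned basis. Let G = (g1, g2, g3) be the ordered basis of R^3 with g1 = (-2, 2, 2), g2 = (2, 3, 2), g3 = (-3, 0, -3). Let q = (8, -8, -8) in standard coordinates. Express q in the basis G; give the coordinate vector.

Write q = c_1 g1 + ... + c_3 g3 and solve for the c_i.
Solving this 3x3 system gives c = (-4, 0, 0).
Check: -4g1 + 0·g2 + 0·g3 = (8, -8, -8).

(-4, 0, 0)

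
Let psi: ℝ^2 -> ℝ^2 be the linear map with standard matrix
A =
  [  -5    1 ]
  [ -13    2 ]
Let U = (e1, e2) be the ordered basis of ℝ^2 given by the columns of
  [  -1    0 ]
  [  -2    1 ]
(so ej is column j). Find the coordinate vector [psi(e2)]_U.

(-1, 0)

Compute psi(e2) = A e2 = (1, 2) in standard coordinates.
Then write this in U-coordinates: solve for y in y_1 e1 + y_2 e2 = (1, 2).
This gives y = (-1, 0), which is column 2 of [psi]_U.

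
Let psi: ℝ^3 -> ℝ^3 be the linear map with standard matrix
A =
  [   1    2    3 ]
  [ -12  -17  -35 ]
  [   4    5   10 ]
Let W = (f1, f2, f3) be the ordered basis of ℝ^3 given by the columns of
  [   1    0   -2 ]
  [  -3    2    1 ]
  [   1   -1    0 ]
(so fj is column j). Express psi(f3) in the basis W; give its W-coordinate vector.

(-2, 1, -1)

Column 3 of [psi]_W is the W-coordinate vector of psi(f3).
In standard coordinates psi(f3) = A f3 = (0, 7, -3).
Converting to W: (0, 7, -3) = -2f1 + f2 - f3, so the coordinate vector is (-2, 1, -1).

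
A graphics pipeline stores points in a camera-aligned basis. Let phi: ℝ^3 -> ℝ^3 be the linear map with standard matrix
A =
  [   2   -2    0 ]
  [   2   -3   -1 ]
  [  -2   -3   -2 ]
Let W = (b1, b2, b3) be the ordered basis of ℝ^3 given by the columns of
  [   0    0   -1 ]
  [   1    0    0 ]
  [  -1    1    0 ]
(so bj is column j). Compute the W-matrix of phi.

[[-2, -1, -2], [-3, -3, 0], [2, 0, 2]]

Let P have columns b1, ..., b3. Then [phi]_W = P^(-1) A P.
Here det P = -1, so P^(-1) is integer; computing A P first and then P^(-1)(A P) gives [[-2, -1, -2], [-3, -3, 0], [2, 0, 2]].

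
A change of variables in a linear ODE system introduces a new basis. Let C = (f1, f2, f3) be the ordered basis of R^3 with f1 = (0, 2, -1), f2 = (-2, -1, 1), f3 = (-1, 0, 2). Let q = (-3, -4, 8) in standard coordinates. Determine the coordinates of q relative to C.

Write q = c_1 f1 + ... + c_3 f3 and solve for the c_i.
Gaussian elimination on [M | q] yields c = (-2, 0, 3).
Check: -2f1 + 0·f2 + 3f3 = (-3, -4, 8).

(-2, 0, 3)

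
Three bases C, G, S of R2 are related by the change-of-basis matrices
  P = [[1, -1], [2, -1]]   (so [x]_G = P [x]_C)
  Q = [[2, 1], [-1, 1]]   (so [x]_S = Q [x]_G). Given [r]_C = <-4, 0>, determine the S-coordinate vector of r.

Composing the changes, [r]_S = Q P [r]_C.
Q P = [[4, -3], [1, 0]]; applying this to <-4, 0> gives <-16, -4>.

<-16, -4>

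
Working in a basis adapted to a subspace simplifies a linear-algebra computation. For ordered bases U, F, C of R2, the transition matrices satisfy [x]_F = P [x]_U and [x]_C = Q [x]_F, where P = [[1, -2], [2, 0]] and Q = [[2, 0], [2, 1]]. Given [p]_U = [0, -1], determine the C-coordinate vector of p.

[4, 4]

First [p]_F = P [p]_U = [2, 0].
Then [p]_C = Q [p]_F = [4, 4].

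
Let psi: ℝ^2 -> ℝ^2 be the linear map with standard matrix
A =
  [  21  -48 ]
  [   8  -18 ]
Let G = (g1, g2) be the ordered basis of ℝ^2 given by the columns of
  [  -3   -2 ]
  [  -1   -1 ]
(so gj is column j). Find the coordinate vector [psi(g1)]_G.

Column 1 of [psi]_G is the G-coordinate vector of psi(g1).
In standard coordinates psi(g1) = A g1 = <-15, -6>.
Converting to G: <-15, -6> = 3g1 + 3g2, so the coordinate vector is <3, 3>.

<3, 3>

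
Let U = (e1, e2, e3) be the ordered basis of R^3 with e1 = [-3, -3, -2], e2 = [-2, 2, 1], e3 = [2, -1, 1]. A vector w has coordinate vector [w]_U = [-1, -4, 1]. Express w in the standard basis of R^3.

[13, -6, -1]

The coordinates say w = -e1 - 4e2 + e3; adding the scaled basis vectors gives [13, -6, -1].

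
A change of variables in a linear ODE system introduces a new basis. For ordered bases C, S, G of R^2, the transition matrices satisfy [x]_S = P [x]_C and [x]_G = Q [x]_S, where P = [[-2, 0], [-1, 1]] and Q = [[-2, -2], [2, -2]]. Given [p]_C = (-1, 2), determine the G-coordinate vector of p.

Composing the changes, [p]_G = Q P [p]_C.
Q P = [[6, -2], [-2, -2]]; applying this to (-1, 2) gives (-10, -2).

(-10, -2)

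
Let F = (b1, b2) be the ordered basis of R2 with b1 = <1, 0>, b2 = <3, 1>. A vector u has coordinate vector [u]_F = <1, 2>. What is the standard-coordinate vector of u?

<7, 2>

The coordinates say u = b1 + 2b2; adding the scaled basis vectors gives <7, 2>.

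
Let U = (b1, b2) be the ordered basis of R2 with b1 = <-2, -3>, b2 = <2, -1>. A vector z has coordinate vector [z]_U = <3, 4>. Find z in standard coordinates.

z = M [z]_U, where M has columns b1, b2.
Carrying out the matrix-vector product, z = <2, -13>.

<2, -13>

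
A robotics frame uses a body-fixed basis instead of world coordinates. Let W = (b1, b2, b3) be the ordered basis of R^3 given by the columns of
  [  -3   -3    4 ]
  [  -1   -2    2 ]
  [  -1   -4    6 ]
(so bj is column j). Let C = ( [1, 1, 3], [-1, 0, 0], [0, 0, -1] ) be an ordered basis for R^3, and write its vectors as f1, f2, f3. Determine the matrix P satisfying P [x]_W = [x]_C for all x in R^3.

[[-1, -2, 2], [2, 1, -2], [-2, -2, 0]]

Column j of P is [bj]_C, since P maps W-coordinates to C-coordinates.
Expressing b1 in C: b1 = -f1 + 2f2 - 2f3, so column 1 of P is [-1, 2, -2].
Doing the same for each bj gives P = [[-1, -2, 2], [2, 1, -2], [-2, -2, 0]].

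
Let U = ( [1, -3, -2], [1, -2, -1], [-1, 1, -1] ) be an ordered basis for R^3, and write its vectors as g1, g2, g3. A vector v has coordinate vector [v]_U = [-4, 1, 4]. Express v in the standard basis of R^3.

[-7, 14, 3]

v = M [v]_U, where M has columns g1, ..., g3.
Carrying out the matrix-vector product, v = [-7, 14, 3].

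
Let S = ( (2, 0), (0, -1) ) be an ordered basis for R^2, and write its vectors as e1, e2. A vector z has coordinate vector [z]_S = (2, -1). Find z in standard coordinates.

The coordinates say z = 2e1 - e2; adding the scaled basis vectors gives (4, 1).

(4, 1)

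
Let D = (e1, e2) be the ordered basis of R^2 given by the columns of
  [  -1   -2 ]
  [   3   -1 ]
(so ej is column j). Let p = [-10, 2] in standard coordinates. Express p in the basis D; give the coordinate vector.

We seek scalars with c_1 e1 + c_2 e2 = p; equivalently solve M c = p where the columns of M are e1, e2.
System: -c_1 - 2c_2 = -10, 3c_1 - c_2 = 2; solving gives c_1 = 2, c_2 = 4.
Check: 2e1 + 4e2 = [-10, 2].

[2, 4]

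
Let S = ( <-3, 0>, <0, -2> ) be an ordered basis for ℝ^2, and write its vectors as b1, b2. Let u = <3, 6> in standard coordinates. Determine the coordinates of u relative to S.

[u]_S is the unique c with M c = u, where M has columns b1, b2.
System: -3c_1 + 0c_2 = 3, 0c_1 - 2c_2 = 6; solving gives c_1 = -1, c_2 = -3.
Check: -b1 - 3b2 = <3, 6>.

<-1, -3>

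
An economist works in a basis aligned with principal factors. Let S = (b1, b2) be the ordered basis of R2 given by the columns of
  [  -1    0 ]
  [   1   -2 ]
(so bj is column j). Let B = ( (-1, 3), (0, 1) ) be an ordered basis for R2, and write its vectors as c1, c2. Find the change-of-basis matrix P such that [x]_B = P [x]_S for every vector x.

Take x = bj: its S-coordinates are the j-th standard unit vector, so P e_j — column j of P — equals [bj]_B.
b1 = c1 - 2c2, giving column 1 = (1, -2); repeating for each j gives P = [[1, 0], [-2, -2]].

[[1, 0], [-2, -2]]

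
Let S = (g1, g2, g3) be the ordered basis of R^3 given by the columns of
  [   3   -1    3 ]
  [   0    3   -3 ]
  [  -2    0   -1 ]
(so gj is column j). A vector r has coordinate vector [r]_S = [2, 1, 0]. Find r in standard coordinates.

[5, 3, -4]

The coordinates say r = 2g1 + g2 + 0·g3; adding the scaled basis vectors gives [5, 3, -4].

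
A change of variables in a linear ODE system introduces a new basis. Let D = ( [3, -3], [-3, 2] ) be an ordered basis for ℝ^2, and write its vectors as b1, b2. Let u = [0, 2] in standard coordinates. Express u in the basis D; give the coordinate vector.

[-2, -2]

[u]_D is the unique c with M c = u, where M has columns b1, b2.
System: 3c_1 - 3c_2 = 0, -3c_1 + 2c_2 = 2; solving gives c_1 = -2, c_2 = -2.
Check: -2b1 - 2b2 = [0, 2].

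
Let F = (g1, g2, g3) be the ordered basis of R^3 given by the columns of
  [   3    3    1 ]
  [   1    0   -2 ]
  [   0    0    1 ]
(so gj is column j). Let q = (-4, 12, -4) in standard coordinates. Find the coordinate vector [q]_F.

[q]_F is the unique c with M c = q, where M has columns g1, ..., g3.
Solving this 3x3 system gives c = (4, -4, -4).
Check: 4g1 - 4g2 - 4g3 = (-4, 12, -4).

(4, -4, -4)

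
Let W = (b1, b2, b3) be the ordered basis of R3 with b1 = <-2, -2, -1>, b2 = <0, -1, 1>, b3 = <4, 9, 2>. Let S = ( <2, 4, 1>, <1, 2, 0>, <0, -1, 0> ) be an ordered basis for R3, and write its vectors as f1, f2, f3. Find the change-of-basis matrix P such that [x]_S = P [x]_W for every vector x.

Take x = bj: its W-coordinates are the j-th standard unit vector, so P e_j — column j of P — equals [bj]_S.
b1 = -f1 + 0·f2 - 2f3, giving column 1 = <-1, 0, -2>; repeating for each j gives P = [[-1, 1, 2], [0, -2, 0], [-2, 1, -1]].

[[-1, 1, 2], [0, -2, 0], [-2, 1, -1]]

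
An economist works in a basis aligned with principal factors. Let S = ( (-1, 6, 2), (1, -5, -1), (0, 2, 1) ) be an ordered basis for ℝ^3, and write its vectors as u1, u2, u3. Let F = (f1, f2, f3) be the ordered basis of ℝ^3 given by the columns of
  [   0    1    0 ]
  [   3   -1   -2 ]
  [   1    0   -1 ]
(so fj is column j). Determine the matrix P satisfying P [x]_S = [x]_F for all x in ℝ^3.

[[1, -2, 0], [-1, 1, 0], [-1, -1, -1]]

Let M have columns uj and N have columns fj. Then for every x, N [x]_F = x = M [x]_S, so P = N^(-1) M.
Since det N = 1, N^(-1) has integer entries; multiplying gives P = [[1, -2, 0], [-1, 1, 0], [-1, -1, -1]].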